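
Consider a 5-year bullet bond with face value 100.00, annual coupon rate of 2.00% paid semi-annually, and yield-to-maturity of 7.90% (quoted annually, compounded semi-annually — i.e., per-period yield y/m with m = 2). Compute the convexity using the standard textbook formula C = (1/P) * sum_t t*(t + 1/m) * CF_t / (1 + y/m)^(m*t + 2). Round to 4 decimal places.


Answer: Convexity = 23.7226

Derivation:
Coupon per period c = face * coupon_rate / m = 1.000000
Periods per year m = 2; per-period yield y/m = 0.039500
Number of cashflows N = 10
Cashflows (t years, CF_t, discount factor 1/(1+y/m)^(m*t), PV):
  t = 0.5000: CF_t = 1.000000, DF = 0.962001, PV = 0.962001
  t = 1.0000: CF_t = 1.000000, DF = 0.925446, PV = 0.925446
  t = 1.5000: CF_t = 1.000000, DF = 0.890280, PV = 0.890280
  t = 2.0000: CF_t = 1.000000, DF = 0.856450, PV = 0.856450
  t = 2.5000: CF_t = 1.000000, DF = 0.823906, PV = 0.823906
  t = 3.0000: CF_t = 1.000000, DF = 0.792598, PV = 0.792598
  t = 3.5000: CF_t = 1.000000, DF = 0.762480, PV = 0.762480
  t = 4.0000: CF_t = 1.000000, DF = 0.733507, PV = 0.733507
  t = 4.5000: CF_t = 1.000000, DF = 0.705634, PV = 0.705634
  t = 5.0000: CF_t = 101.000000, DF = 0.678821, PV = 68.560889
Price P = sum_t PV_t = 76.013190
Convexity numerator sum_t t*(t + 1/m) * CF_t / (1+y/m)^(m*t + 2):
  t = 0.5000: term = 0.445140
  t = 1.0000: term = 1.284675
  t = 1.5000: term = 2.471717
  t = 2.0000: term = 3.962991
  t = 2.5000: term = 5.718601
  t = 3.0000: term = 7.701820
  t = 3.5000: term = 9.878877
  t = 4.0000: term = 12.218772
  t = 4.5000: term = 14.693088
  t = 5.0000: term = 1744.858219
Convexity = (1/P) * sum = 1803.233901 / 76.013190 = 23.722645


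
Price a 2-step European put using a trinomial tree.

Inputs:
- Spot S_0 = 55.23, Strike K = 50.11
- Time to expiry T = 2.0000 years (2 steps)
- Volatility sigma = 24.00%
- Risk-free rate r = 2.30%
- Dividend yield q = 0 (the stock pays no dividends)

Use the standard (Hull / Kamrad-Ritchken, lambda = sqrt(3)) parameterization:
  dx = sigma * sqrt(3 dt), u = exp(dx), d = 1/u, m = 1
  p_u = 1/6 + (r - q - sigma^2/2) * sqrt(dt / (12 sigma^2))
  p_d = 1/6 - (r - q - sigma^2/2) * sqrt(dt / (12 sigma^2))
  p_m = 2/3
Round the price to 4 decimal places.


dt = T/N = 1.000000; dx = sigma*sqrt(3*dt) = 0.415692
u = exp(dx) = 1.515419; d = 1/u = 0.659883
p_u = 0.159690, p_m = 0.666667, p_d = 0.173643
Discount per step: exp(-r*dt) = 0.977262
Stock lattice S(k, j) with j the centered position index:
  k=0: S(0,+0) = 55.2300
  k=1: S(1,-1) = 36.4454; S(1,+0) = 55.2300; S(1,+1) = 83.6966
  k=2: S(2,-2) = 24.0497; S(2,-1) = 36.4454; S(2,+0) = 55.2300; S(2,+1) = 83.6966; S(2,+2) = 126.8355
Terminal payoffs V(N, j) = max(K - S_T, 0):
  V(2,-2) = 26.060315; V(2,-1) = 13.664642; V(2,+0) = 0.000000; V(2,+1) = 0.000000; V(2,+2) = 0.000000
Backward induction: V(k, j) = exp(-r*dt) * [p_u * V(k+1, j+1) + p_m * V(k+1, j) + p_d * V(k+1, j-1)]
  V(1,-1) = exp(-r*dt) * [p_u*0.000000 + p_m*13.664642 + p_d*26.060315] = 13.324927
  V(1,+0) = exp(-r*dt) * [p_u*0.000000 + p_m*0.000000 + p_d*13.664642] = 2.318818
  V(1,+1) = exp(-r*dt) * [p_u*0.000000 + p_m*0.000000 + p_d*0.000000] = 0.000000
  V(0,+0) = exp(-r*dt) * [p_u*0.000000 + p_m*2.318818 + p_d*13.324927] = 3.771900

Answer: Price = V(0,0) = 3.7719


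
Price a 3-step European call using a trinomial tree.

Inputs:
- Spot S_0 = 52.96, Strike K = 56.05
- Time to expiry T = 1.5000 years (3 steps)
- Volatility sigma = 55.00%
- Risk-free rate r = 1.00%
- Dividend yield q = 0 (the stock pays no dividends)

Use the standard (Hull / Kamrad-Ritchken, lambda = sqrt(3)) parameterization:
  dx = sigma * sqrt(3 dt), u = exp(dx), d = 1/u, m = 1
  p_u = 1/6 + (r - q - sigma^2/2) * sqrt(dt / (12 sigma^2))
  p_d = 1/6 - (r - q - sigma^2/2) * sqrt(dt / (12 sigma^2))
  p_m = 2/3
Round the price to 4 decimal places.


dt = T/N = 0.500000; dx = sigma*sqrt(3*dt) = 0.673610
u = exp(dx) = 1.961304; d = 1/u = 0.509865
p_u = 0.114244, p_m = 0.666667, p_d = 0.219089
Discount per step: exp(-r*dt) = 0.995012
Stock lattice S(k, j) with j the centered position index:
  k=0: S(0,+0) = 52.9600
  k=1: S(1,-1) = 27.0024; S(1,+0) = 52.9600; S(1,+1) = 103.8707
  k=2: S(2,-2) = 13.7676; S(2,-1) = 27.0024; S(2,+0) = 52.9600; S(2,+1) = 103.8707; S(2,+2) = 203.7220
  k=3: S(3,-3) = 7.0196; S(3,-2) = 13.7676; S(3,-1) = 27.0024; S(3,+0) = 52.9600; S(3,+1) = 103.8707; S(3,+2) = 203.7220; S(3,+3) = 399.5608
Terminal payoffs V(N, j) = max(S_T - K, 0):
  V(3,-3) = 0.000000; V(3,-2) = 0.000000; V(3,-1) = 0.000000; V(3,+0) = 0.000000; V(3,+1) = 47.820672; V(3,+2) = 147.671990; V(3,+3) = 343.510802
Backward induction: V(k, j) = exp(-r*dt) * [p_u * V(k+1, j+1) + p_m * V(k+1, j) + p_d * V(k+1, j-1)]
  V(2,-2) = exp(-r*dt) * [p_u*0.000000 + p_m*0.000000 + p_d*0.000000] = 0.000000
  V(2,-1) = exp(-r*dt) * [p_u*0.000000 + p_m*0.000000 + p_d*0.000000] = 0.000000
  V(2,+0) = exp(-r*dt) * [p_u*47.820672 + p_m*0.000000 + p_d*0.000000] = 5.435971
  V(2,+1) = exp(-r*dt) * [p_u*147.671990 + p_m*47.820672 + p_d*0.000000] = 48.507922
  V(2,+2) = exp(-r*dt) * [p_u*343.510802 + p_m*147.671990 + p_d*47.820672] = 147.430008
  V(1,-1) = exp(-r*dt) * [p_u*5.435971 + p_m*0.000000 + p_d*0.000000] = 0.617929
  V(1,+0) = exp(-r*dt) * [p_u*48.507922 + p_m*5.435971 + p_d*0.000000] = 9.119999
  V(1,+1) = exp(-r*dt) * [p_u*147.430008 + p_m*48.507922 + p_d*5.435971] = 50.121320
  V(0,+0) = exp(-r*dt) * [p_u*50.121320 + p_m*9.119999 + p_d*0.617929] = 11.881877

Answer: Price = V(0,0) = 11.8819


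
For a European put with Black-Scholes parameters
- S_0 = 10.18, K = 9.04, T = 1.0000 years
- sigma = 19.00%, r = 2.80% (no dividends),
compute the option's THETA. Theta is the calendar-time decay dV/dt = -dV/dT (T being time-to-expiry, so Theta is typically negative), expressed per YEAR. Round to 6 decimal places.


d1 = 0.8674517722; d2 = 0.6774517722
phi(d1) = 0.2738499852; exp(-qT) = 1.0000000000; exp(-rT) = 0.9723883668
Theta = -S*exp(-qT)*phi(d1)*sigma/(2*sqrt(T)) + r*K*exp(-rT)*N(-d2) - q*S*exp(-qT)*N(-d1)
N(-d1) = 0.1928472628; N(-d2) = 0.2490596798; sqrt(T) = 1.0000000000
Term 1 = -10.1800 * 1.0000000000 * 0.2738499852 * 0.1900 / (2 * 1.0000000000) = -0.2648403207
Term 2 = 0.0280 * 9.0400 * 0.9723883668 * 0.2490596798 = 0.0613012940
Term 3 = 0 (no dividend yield, q = 0)
Theta = -0.2648403207 + (0.0613012940) + (0.0000000000) = -0.203539

Answer: Theta = -0.203539


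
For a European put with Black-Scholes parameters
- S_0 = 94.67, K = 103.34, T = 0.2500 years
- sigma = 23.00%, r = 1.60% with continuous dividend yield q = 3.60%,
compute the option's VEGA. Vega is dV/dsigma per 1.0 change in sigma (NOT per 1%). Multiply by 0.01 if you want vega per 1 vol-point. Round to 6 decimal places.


d1 = -0.7479553280; d2 = -0.8629553280
phi(d1) = 0.3015989514; exp(-qT) = 0.9910403788; exp(-rT) = 0.9960079893
Vega = S * exp(-qT) * phi(d1) * sqrt(T) = 94.6700 * 0.9910403788 * 0.3015989514 * 0.5000000000 = 14.148277

Answer: Vega = 14.148277


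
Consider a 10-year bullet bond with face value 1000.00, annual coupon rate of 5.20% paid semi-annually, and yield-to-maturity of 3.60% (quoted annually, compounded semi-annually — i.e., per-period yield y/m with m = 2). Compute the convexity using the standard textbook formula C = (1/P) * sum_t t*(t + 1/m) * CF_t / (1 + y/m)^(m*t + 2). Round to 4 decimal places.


Answer: Convexity = 75.5896

Derivation:
Coupon per period c = face * coupon_rate / m = 26.000000
Periods per year m = 2; per-period yield y/m = 0.018000
Number of cashflows N = 20
Cashflows (t years, CF_t, discount factor 1/(1+y/m)^(m*t), PV):
  t = 0.5000: CF_t = 26.000000, DF = 0.982318, PV = 25.540275
  t = 1.0000: CF_t = 26.000000, DF = 0.964949, PV = 25.088679
  t = 1.5000: CF_t = 26.000000, DF = 0.947887, PV = 24.645068
  t = 2.0000: CF_t = 26.000000, DF = 0.931127, PV = 24.209300
  t = 2.5000: CF_t = 26.000000, DF = 0.914663, PV = 23.781238
  t = 3.0000: CF_t = 26.000000, DF = 0.898490, PV = 23.360745
  t = 3.5000: CF_t = 26.000000, DF = 0.882603, PV = 22.947686
  t = 4.0000: CF_t = 26.000000, DF = 0.866997, PV = 22.541931
  t = 4.5000: CF_t = 26.000000, DF = 0.851667, PV = 22.143351
  t = 5.0000: CF_t = 26.000000, DF = 0.836608, PV = 21.751818
  t = 5.5000: CF_t = 26.000000, DF = 0.821816, PV = 21.367209
  t = 6.0000: CF_t = 26.000000, DF = 0.807285, PV = 20.989399
  t = 6.5000: CF_t = 26.000000, DF = 0.793010, PV = 20.618271
  t = 7.0000: CF_t = 26.000000, DF = 0.778989, PV = 20.253704
  t = 7.5000: CF_t = 26.000000, DF = 0.765215, PV = 19.895583
  t = 8.0000: CF_t = 26.000000, DF = 0.751684, PV = 19.543795
  t = 8.5000: CF_t = 26.000000, DF = 0.738393, PV = 19.198227
  t = 9.0000: CF_t = 26.000000, DF = 0.725337, PV = 18.858769
  t = 9.5000: CF_t = 26.000000, DF = 0.712512, PV = 18.525313
  t = 10.0000: CF_t = 1026.000000, DF = 0.699914, PV = 718.111366
Price P = sum_t PV_t = 1133.371728
Convexity numerator sum_t t*(t + 1/m) * CF_t / (1+y/m)^(m*t + 2):
  t = 0.5000: term = 12.322534
  t = 1.0000: term = 36.313950
  t = 1.5000: term = 71.343714
  t = 2.0000: term = 116.803723
  t = 2.5000: term = 172.107646
  t = 3.0000: term = 236.690280
  t = 3.5000: term = 310.006915
  t = 4.0000: term = 391.532730
  t = 4.5000: term = 480.762194
  t = 5.0000: term = 577.208484
  t = 5.5000: term = 680.402928
  t = 6.0000: term = 789.894451
  t = 6.5000: term = 905.249044
  t = 7.0000: term = 1026.049241
  t = 7.5000: term = 1151.893619
  t = 8.0000: term = 1282.396301
  t = 8.5000: term = 1417.186482
  t = 9.0000: term = 1555.907960
  t = 9.5000: term = 1698.218686
  t = 10.0000: term = 72758.802703
Convexity = (1/P) * sum = 85671.093584 / 1133.371728 = 75.589581


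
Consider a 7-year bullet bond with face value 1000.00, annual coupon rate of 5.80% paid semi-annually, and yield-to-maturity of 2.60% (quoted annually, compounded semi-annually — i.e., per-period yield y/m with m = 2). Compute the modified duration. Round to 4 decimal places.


Answer: Modified duration = 5.8948

Derivation:
Coupon per period c = face * coupon_rate / m = 29.000000
Periods per year m = 2; per-period yield y/m = 0.013000
Number of cashflows N = 14
Cashflows (t years, CF_t, discount factor 1/(1+y/m)^(m*t), PV):
  t = 0.5000: CF_t = 29.000000, DF = 0.987167, PV = 28.627838
  t = 1.0000: CF_t = 29.000000, DF = 0.974498, PV = 28.260452
  t = 1.5000: CF_t = 29.000000, DF = 0.961992, PV = 27.897781
  t = 2.0000: CF_t = 29.000000, DF = 0.949647, PV = 27.539764
  t = 2.5000: CF_t = 29.000000, DF = 0.937460, PV = 27.186342
  t = 3.0000: CF_t = 29.000000, DF = 0.925429, PV = 26.837455
  t = 3.5000: CF_t = 29.000000, DF = 0.913553, PV = 26.493045
  t = 4.0000: CF_t = 29.000000, DF = 0.901829, PV = 26.153055
  t = 4.5000: CF_t = 29.000000, DF = 0.890256, PV = 25.817429
  t = 5.0000: CF_t = 29.000000, DF = 0.878831, PV = 25.486109
  t = 5.5000: CF_t = 29.000000, DF = 0.867553, PV = 25.159042
  t = 6.0000: CF_t = 29.000000, DF = 0.856420, PV = 24.836172
  t = 6.5000: CF_t = 29.000000, DF = 0.845429, PV = 24.517445
  t = 7.0000: CF_t = 1029.000000, DF = 0.834580, PV = 858.782409
Price P = sum_t PV_t = 1203.594338
First compute Macaulay numerator sum_t t * PV_t:
  t * PV_t at t = 0.5000: 14.313919
  t * PV_t at t = 1.0000: 28.260452
  t * PV_t at t = 1.5000: 41.846672
  t * PV_t at t = 2.0000: 55.079528
  t * PV_t at t = 2.5000: 67.965854
  t * PV_t at t = 3.0000: 80.512364
  t * PV_t at t = 3.5000: 92.725658
  t * PV_t at t = 4.0000: 104.612222
  t * PV_t at t = 4.5000: 116.178430
  t * PV_t at t = 5.0000: 127.430547
  t * PV_t at t = 5.5000: 138.374731
  t * PV_t at t = 6.0000: 149.017030
  t * PV_t at t = 6.5000: 159.363392
  t * PV_t at t = 7.0000: 6011.476860
Macaulay duration D = 7187.157660 / 1203.594338 = 5.971412
Modified duration = D / (1 + y/m) = 5.971412 / (1 + 0.013000) = 5.894780


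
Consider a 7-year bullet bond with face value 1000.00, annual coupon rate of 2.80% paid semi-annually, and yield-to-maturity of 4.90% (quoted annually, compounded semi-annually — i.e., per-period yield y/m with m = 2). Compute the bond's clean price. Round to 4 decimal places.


Answer: Price = 876.8192

Derivation:
Coupon per period c = face * coupon_rate / m = 14.000000
Periods per year m = 2; per-period yield y/m = 0.024500
Number of cashflows N = 14
Cashflows (t years, CF_t, discount factor 1/(1+y/m)^(m*t), PV):
  t = 0.5000: CF_t = 14.000000, DF = 0.976086, PV = 13.665203
  t = 1.0000: CF_t = 14.000000, DF = 0.952744, PV = 13.338411
  t = 1.5000: CF_t = 14.000000, DF = 0.929960, PV = 13.019435
  t = 2.0000: CF_t = 14.000000, DF = 0.907721, PV = 12.708087
  t = 2.5000: CF_t = 14.000000, DF = 0.886013, PV = 12.404185
  t = 3.0000: CF_t = 14.000000, DF = 0.864825, PV = 12.107550
  t = 3.5000: CF_t = 14.000000, DF = 0.844143, PV = 11.818008
  t = 4.0000: CF_t = 14.000000, DF = 0.823957, PV = 11.535391
  t = 4.5000: CF_t = 14.000000, DF = 0.804252, PV = 11.259533
  t = 5.0000: CF_t = 14.000000, DF = 0.785019, PV = 10.990271
  t = 5.5000: CF_t = 14.000000, DF = 0.766246, PV = 10.727449
  t = 6.0000: CF_t = 14.000000, DF = 0.747922, PV = 10.470911
  t = 6.5000: CF_t = 14.000000, DF = 0.730036, PV = 10.220509
  t = 7.0000: CF_t = 1014.000000, DF = 0.712578, PV = 722.554278
Price P = sum_t PV_t = 876.819221


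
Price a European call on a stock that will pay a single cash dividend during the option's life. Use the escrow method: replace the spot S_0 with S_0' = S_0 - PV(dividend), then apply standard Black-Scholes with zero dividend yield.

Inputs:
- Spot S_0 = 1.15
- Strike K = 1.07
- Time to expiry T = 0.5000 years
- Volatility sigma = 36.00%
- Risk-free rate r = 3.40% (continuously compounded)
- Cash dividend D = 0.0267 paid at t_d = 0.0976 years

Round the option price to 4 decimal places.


PV(D) = D * exp(-r * t_d) = 0.0267 * 0.99668710 = 0.02661155
S_0' = S_0 - PV(D) = 1.1500 - 0.02661155 = 1.12338845
d1 = (ln(S_0'/K) + (r + sigma^2/2)*T) / (sigma*sqrt(T)) = 0.38533735
d2 = d1 - sigma*sqrt(T) = 0.13077891
exp(-rT) = 0.98314368
N(d1) = 0.65000625; N(d2) = 0.55202490
C = S_0' * N(d1) - K * exp(-rT) * N(d2) = 1.12338845 * 0.65000625 - 1.0700 * 0.98314368 * 0.55202490 = 0.1495

Answer: Price = 0.1495


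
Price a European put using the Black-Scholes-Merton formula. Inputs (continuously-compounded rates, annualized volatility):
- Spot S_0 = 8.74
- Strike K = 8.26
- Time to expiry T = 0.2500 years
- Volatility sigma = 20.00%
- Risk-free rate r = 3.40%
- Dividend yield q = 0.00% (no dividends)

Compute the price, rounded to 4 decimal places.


Answer: Price = 0.1314

Derivation:
d1 = (ln(S/K) + (r - q + 0.5*sigma^2) * T) / (sigma * sqrt(T)) = 0.69985602
d2 = d1 - sigma * sqrt(T) = 0.59985602
exp(-rT) = 0.99153602; exp(-qT) = 1.00000000
P = K * exp(-rT) * N(-d2) - S_0 * exp(-qT) * N(-d1)
N(-d1) = 0.24200861; N(-d2) = 0.27430110
P = 8.2600 * 0.99153602 * 0.27430110 - 8.7400 * 1.00000000 * 0.24200861 = 0.1314


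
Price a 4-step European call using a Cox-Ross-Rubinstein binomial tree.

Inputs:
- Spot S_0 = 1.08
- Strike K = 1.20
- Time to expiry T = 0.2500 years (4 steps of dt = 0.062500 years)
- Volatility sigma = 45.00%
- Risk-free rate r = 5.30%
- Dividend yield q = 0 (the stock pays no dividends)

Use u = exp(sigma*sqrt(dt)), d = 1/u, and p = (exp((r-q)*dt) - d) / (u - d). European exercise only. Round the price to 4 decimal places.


Answer: Price = V(0,0) = 0.0629

Derivation:
dt = T/N = 0.062500
u = exp(sigma*sqrt(dt)) = 1.119072; d = 1/u = 0.893597
p = (exp((r-q)*dt) - d) / (u - d) = 0.486620
Discount per step: exp(-r*dt) = 0.996693
Stock lattice S(k, i) with i counting down-moves:
  k=0: S(0,0) = 1.0800
  k=1: S(1,0) = 1.2086; S(1,1) = 0.9651
  k=2: S(2,0) = 1.3525; S(2,1) = 1.0800; S(2,2) = 0.8624
  k=3: S(3,0) = 1.5136; S(3,1) = 1.2086; S(3,2) = 0.9651; S(3,3) = 0.7706
  k=4: S(4,0) = 1.6938; S(4,1) = 1.3525; S(4,2) = 1.0800; S(4,3) = 0.8624; S(4,4) = 0.6886
Terminal payoffs V(N, i) = max(S_T - K, 0):
  V(4,0) = 0.493777; V(4,1) = 0.152509; V(4,2) = 0.000000; V(4,3) = 0.000000; V(4,4) = 0.000000
Backward induction: V(k, i) = exp(-r*dt) * [p * V(k+1, i) + (1-p) * V(k+1, i+1)].
  V(3,0) = exp(-r*dt) * [p*0.493777 + (1-p)*0.152509] = 0.317523
  V(3,1) = exp(-r*dt) * [p*0.152509 + (1-p)*0.000000] = 0.073968
  V(3,2) = exp(-r*dt) * [p*0.000000 + (1-p)*0.000000] = 0.000000
  V(3,3) = exp(-r*dt) * [p*0.000000 + (1-p)*0.000000] = 0.000000
  V(2,0) = exp(-r*dt) * [p*0.317523 + (1-p)*0.073968] = 0.191850
  V(2,1) = exp(-r*dt) * [p*0.073968 + (1-p)*0.000000] = 0.035875
  V(2,2) = exp(-r*dt) * [p*0.000000 + (1-p)*0.000000] = 0.000000
  V(1,0) = exp(-r*dt) * [p*0.191850 + (1-p)*0.035875] = 0.111406
  V(1,1) = exp(-r*dt) * [p*0.035875 + (1-p)*0.000000] = 0.017400
  V(0,0) = exp(-r*dt) * [p*0.111406 + (1-p)*0.017400] = 0.062937


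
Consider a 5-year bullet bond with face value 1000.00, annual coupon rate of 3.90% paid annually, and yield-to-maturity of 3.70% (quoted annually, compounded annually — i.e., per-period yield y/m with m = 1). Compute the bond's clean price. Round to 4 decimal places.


Answer: Price = 1008.9792

Derivation:
Coupon per period c = face * coupon_rate / m = 39.000000
Periods per year m = 1; per-period yield y/m = 0.037000
Number of cashflows N = 5
Cashflows (t years, CF_t, discount factor 1/(1+y/m)^(m*t), PV):
  t = 1.0000: CF_t = 39.000000, DF = 0.964320, PV = 37.608486
  t = 2.0000: CF_t = 39.000000, DF = 0.929913, PV = 36.266621
  t = 3.0000: CF_t = 39.000000, DF = 0.896734, PV = 34.972634
  t = 4.0000: CF_t = 39.000000, DF = 0.864739, PV = 33.724815
  t = 5.0000: CF_t = 1039.000000, DF = 0.833885, PV = 866.406627
Price P = sum_t PV_t = 1008.979183


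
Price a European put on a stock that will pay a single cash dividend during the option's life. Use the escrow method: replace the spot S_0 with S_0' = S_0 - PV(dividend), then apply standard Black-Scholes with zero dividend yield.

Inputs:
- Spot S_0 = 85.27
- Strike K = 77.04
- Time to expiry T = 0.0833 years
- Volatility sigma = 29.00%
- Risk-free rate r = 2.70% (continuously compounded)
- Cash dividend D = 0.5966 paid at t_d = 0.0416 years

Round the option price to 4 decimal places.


PV(D) = D * exp(-r * t_d) = 0.5966 * 0.99887743 = 0.59593028
S_0' = S_0 - PV(D) = 85.2700 - 0.59593028 = 84.67406972
d1 = (ln(S_0'/K) + (r + sigma^2/2)*T) / (sigma*sqrt(T)) = 1.19758249
d2 = d1 - sigma*sqrt(T) = 1.11388345
exp(-rT) = 0.99775343
N(-d1) = 0.11553980; N(-d2) = 0.13266460
P = K * exp(-rT) * N(-d2) - S_0' * N(-d1) = 77.0400 * 0.99775343 * 0.13266460 - 84.67406972 * 0.11553980 = 0.4143

Answer: Price = 0.4143


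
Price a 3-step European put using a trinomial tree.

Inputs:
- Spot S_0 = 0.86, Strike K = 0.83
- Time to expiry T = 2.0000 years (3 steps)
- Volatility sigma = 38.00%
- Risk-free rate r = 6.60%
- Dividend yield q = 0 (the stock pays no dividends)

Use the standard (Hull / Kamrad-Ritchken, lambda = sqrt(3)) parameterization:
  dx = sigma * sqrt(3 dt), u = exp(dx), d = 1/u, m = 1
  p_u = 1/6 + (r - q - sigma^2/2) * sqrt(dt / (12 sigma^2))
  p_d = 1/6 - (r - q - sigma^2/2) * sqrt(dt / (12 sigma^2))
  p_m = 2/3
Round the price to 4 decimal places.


Answer: Price = V(0,0) = 0.0995

Derivation:
dt = T/N = 0.666667; dx = sigma*sqrt(3*dt) = 0.537401
u = exp(dx) = 1.711553; d = 1/u = 0.584265
p_u = 0.162821, p_m = 0.666667, p_d = 0.170512
Discount per step: exp(-r*dt) = 0.956954
Stock lattice S(k, j) with j the centered position index:
  k=0: S(0,+0) = 0.8600
  k=1: S(1,-1) = 0.5025; S(1,+0) = 0.8600; S(1,+1) = 1.4719
  k=2: S(2,-2) = 0.2936; S(2,-1) = 0.5025; S(2,+0) = 0.8600; S(2,+1) = 1.4719; S(2,+2) = 2.5193
  k=3: S(3,-3) = 0.1715; S(3,-2) = 0.2936; S(3,-1) = 0.5025; S(3,+0) = 0.8600; S(3,+1) = 1.4719; S(3,+2) = 2.5193; S(3,+3) = 4.3119
Terminal payoffs V(N, j) = max(K - S_T, 0):
  V(3,-3) = 0.658475; V(3,-2) = 0.536426; V(3,-1) = 0.327532; V(3,+0) = 0.000000; V(3,+1) = 0.000000; V(3,+2) = 0.000000; V(3,+3) = 0.000000
Backward induction: V(k, j) = exp(-r*dt) * [p_u * V(k+1, j+1) + p_m * V(k+1, j) + p_d * V(k+1, j-1)]
  V(2,-2) = exp(-r*dt) * [p_u*0.327532 + p_m*0.536426 + p_d*0.658475] = 0.500702
  V(2,-1) = exp(-r*dt) * [p_u*0.000000 + p_m*0.327532 + p_d*0.536426] = 0.296486
  V(2,+0) = exp(-r*dt) * [p_u*0.000000 + p_m*0.000000 + p_d*0.327532] = 0.053444
  V(2,+1) = exp(-r*dt) * [p_u*0.000000 + p_m*0.000000 + p_d*0.000000] = 0.000000
  V(2,+2) = exp(-r*dt) * [p_u*0.000000 + p_m*0.000000 + p_d*0.000000] = 0.000000
  V(1,-1) = exp(-r*dt) * [p_u*0.053444 + p_m*0.296486 + p_d*0.500702] = 0.279177
  V(1,+0) = exp(-r*dt) * [p_u*0.000000 + p_m*0.053444 + p_d*0.296486] = 0.082474
  V(1,+1) = exp(-r*dt) * [p_u*0.000000 + p_m*0.000000 + p_d*0.053444] = 0.008721
  V(0,+0) = exp(-r*dt) * [p_u*0.008721 + p_m*0.082474 + p_d*0.279177] = 0.099529


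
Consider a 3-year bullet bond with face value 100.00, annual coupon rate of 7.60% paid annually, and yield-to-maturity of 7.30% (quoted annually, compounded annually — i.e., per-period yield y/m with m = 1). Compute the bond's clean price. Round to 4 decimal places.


Answer: Price = 100.7830

Derivation:
Coupon per period c = face * coupon_rate / m = 7.600000
Periods per year m = 1; per-period yield y/m = 0.073000
Number of cashflows N = 3
Cashflows (t years, CF_t, discount factor 1/(1+y/m)^(m*t), PV):
  t = 1.0000: CF_t = 7.600000, DF = 0.931966, PV = 7.082945
  t = 2.0000: CF_t = 7.600000, DF = 0.868561, PV = 6.601067
  t = 3.0000: CF_t = 107.600000, DF = 0.809470, PV = 87.098987
Price P = sum_t PV_t = 100.782999


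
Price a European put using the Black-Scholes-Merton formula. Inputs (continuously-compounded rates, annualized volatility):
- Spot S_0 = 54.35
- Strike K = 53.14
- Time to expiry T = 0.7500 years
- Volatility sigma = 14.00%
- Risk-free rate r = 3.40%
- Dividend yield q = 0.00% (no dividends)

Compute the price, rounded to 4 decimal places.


d1 = (ln(S/K) + (r - q + 0.5*sigma^2) * T) / (sigma * sqrt(T)) = 0.45664013
d2 = d1 - sigma * sqrt(T) = 0.33539657
exp(-rT) = 0.97482238; exp(-qT) = 1.00000000
P = K * exp(-rT) * N(-d2) - S_0 * exp(-qT) * N(-d1)
N(-d1) = 0.32396487; N(-d2) = 0.36866298
P = 53.1400 * 0.97482238 * 0.36866298 - 54.3500 * 1.00000000 * 0.32396487 = 1.4900

Answer: Price = 1.4900


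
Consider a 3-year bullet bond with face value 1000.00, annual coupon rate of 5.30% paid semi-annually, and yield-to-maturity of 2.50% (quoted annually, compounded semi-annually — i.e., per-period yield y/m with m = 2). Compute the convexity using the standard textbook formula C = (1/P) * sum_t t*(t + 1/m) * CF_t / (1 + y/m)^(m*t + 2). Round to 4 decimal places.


Answer: Convexity = 9.4305

Derivation:
Coupon per period c = face * coupon_rate / m = 26.500000
Periods per year m = 2; per-period yield y/m = 0.012500
Number of cashflows N = 6
Cashflows (t years, CF_t, discount factor 1/(1+y/m)^(m*t), PV):
  t = 0.5000: CF_t = 26.500000, DF = 0.987654, PV = 26.172840
  t = 1.0000: CF_t = 26.500000, DF = 0.975461, PV = 25.849718
  t = 1.5000: CF_t = 26.500000, DF = 0.963418, PV = 25.530586
  t = 2.0000: CF_t = 26.500000, DF = 0.951524, PV = 25.215393
  t = 2.5000: CF_t = 26.500000, DF = 0.939777, PV = 24.904092
  t = 3.0000: CF_t = 1026.500000, DF = 0.928175, PV = 952.771510
Price P = sum_t PV_t = 1080.444139
Convexity numerator sum_t t*(t + 1/m) * CF_t / (1+y/m)^(m*t + 2):
  t = 0.5000: term = 12.765293
  t = 1.0000: term = 37.823090
  t = 1.5000: term = 74.712276
  t = 2.0000: term = 122.983171
  t = 2.5000: term = 182.197290
  t = 3.0000: term = 9758.610804
Convexity = (1/P) * sum = 10189.091925 / 1080.444139 = 9.430466


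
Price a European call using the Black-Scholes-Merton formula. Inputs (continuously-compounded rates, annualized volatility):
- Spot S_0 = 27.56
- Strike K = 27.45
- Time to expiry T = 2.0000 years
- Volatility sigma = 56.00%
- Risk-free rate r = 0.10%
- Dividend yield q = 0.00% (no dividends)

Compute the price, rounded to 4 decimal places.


Answer: Price = 8.5425

Derivation:
d1 = (ln(S/K) + (r - q + 0.5*sigma^2) * T) / (sigma * sqrt(T)) = 0.40355503
d2 = d1 - sigma * sqrt(T) = -0.38840456
exp(-rT) = 0.99800200; exp(-qT) = 1.00000000
C = S_0 * exp(-qT) * N(d1) - K * exp(-rT) * N(d2)
N(d1) = 0.65673002; N(d2) = 0.34885833
C = 27.5600 * 1.00000000 * 0.65673002 - 27.4500 * 0.99800200 * 0.34885833 = 8.5425


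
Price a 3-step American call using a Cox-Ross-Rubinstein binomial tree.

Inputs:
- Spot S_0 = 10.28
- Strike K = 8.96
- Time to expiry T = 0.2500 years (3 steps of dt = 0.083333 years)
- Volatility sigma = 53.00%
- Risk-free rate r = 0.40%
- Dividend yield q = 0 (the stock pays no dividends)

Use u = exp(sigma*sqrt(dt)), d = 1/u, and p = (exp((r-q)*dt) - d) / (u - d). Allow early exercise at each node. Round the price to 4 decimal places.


dt = T/N = 0.083333
u = exp(sigma*sqrt(dt)) = 1.165322; d = 1/u = 0.858132
p = (exp((r-q)*dt) - d) / (u - d) = 0.462910
Discount per step: exp(-r*dt) = 0.999667
Stock lattice S(k, i) with i counting down-moves:
  k=0: S(0,0) = 10.2800
  k=1: S(1,0) = 11.9795; S(1,1) = 8.8216
  k=2: S(2,0) = 13.9600; S(2,1) = 10.2800; S(2,2) = 7.5701
  k=3: S(3,0) = 16.2679; S(3,1) = 11.9795; S(3,2) = 8.8216; S(3,3) = 6.4961
Terminal payoffs V(N, i) = max(S_T - K, 0):
  V(3,0) = 7.307898; V(3,1) = 3.019515; V(3,2) = 0.000000; V(3,3) = 0.000000
Backward induction: V(k, i) = exp(-r*dt) * [p * V(k+1, i) + (1-p) * V(k+1, i+1)]; then take max(V_cont, immediate exercise) for American.
  V(2,0) = exp(-r*dt) * [p*7.307898 + (1-p)*3.019515] = 5.002983; exercise = 4.999997; V(2,0) = max -> 5.002983
  V(2,1) = exp(-r*dt) * [p*3.019515 + (1-p)*0.000000] = 1.397299; exercise = 1.320000; V(2,1) = max -> 1.397299
  V(2,2) = exp(-r*dt) * [p*0.000000 + (1-p)*0.000000] = 0.000000; exercise = 0.000000; V(2,2) = max -> 0.000000
  V(1,0) = exp(-r*dt) * [p*5.002983 + (1-p)*1.397299] = 3.065385; exercise = 3.019515; V(1,0) = max -> 3.065385
  V(1,1) = exp(-r*dt) * [p*1.397299 + (1-p)*0.000000] = 0.646608; exercise = 0.000000; V(1,1) = max -> 0.646608
  V(0,0) = exp(-r*dt) * [p*3.065385 + (1-p)*0.646608] = 1.765696; exercise = 1.320000; V(0,0) = max -> 1.765696

Answer: Price = V(0,0) = 1.7657


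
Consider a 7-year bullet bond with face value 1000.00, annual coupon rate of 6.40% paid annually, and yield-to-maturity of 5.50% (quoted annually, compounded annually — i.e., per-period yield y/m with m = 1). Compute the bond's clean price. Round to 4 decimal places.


Coupon per period c = face * coupon_rate / m = 64.000000
Periods per year m = 1; per-period yield y/m = 0.055000
Number of cashflows N = 7
Cashflows (t years, CF_t, discount factor 1/(1+y/m)^(m*t), PV):
  t = 1.0000: CF_t = 64.000000, DF = 0.947867, PV = 60.663507
  t = 2.0000: CF_t = 64.000000, DF = 0.898452, PV = 57.500955
  t = 3.0000: CF_t = 64.000000, DF = 0.851614, PV = 54.503275
  t = 4.0000: CF_t = 64.000000, DF = 0.807217, PV = 51.661872
  t = 5.0000: CF_t = 64.000000, DF = 0.765134, PV = 48.968599
  t = 6.0000: CF_t = 64.000000, DF = 0.725246, PV = 46.415733
  t = 7.0000: CF_t = 1064.000000, DF = 0.687437, PV = 731.432764
Price P = sum_t PV_t = 1051.146704

Answer: Price = 1051.1467


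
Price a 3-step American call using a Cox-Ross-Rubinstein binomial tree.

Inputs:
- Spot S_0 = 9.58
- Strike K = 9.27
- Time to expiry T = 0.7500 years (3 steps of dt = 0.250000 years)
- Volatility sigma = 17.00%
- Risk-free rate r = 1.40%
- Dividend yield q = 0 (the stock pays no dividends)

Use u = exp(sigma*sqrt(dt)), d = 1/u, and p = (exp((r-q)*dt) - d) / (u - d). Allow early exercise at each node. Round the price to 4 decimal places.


dt = T/N = 0.250000
u = exp(sigma*sqrt(dt)) = 1.088717; d = 1/u = 0.918512
p = (exp((r-q)*dt) - d) / (u - d) = 0.499362
Discount per step: exp(-r*dt) = 0.996506
Stock lattice S(k, i) with i counting down-moves:
  k=0: S(0,0) = 9.5800
  k=1: S(1,0) = 10.4299; S(1,1) = 8.7993
  k=2: S(2,0) = 11.3552; S(2,1) = 9.5800; S(2,2) = 8.0823
  k=3: S(3,0) = 12.3626; S(3,1) = 10.4299; S(3,2) = 8.7993; S(3,3) = 7.4237
Terminal payoffs V(N, i) = max(S_T - K, 0):
  V(3,0) = 3.092622; V(3,1) = 1.159909; V(3,2) = 0.000000; V(3,3) = 0.000000
Backward induction: V(k, i) = exp(-r*dt) * [p * V(k+1, i) + (1-p) * V(k+1, i+1)]; then take max(V_cont, immediate exercise) for American.
  V(2,0) = exp(-r*dt) * [p*3.092622 + (1-p)*1.159909] = 2.117609; exercise = 2.085220; V(2,0) = max -> 2.117609
  V(2,1) = exp(-r*dt) * [p*1.159909 + (1-p)*0.000000] = 0.577191; exercise = 0.310000; V(2,1) = max -> 0.577191
  V(2,2) = exp(-r*dt) * [p*0.000000 + (1-p)*0.000000] = 0.000000; exercise = 0.000000; V(2,2) = max -> 0.000000
  V(1,0) = exp(-r*dt) * [p*2.117609 + (1-p)*0.577191] = 1.341713; exercise = 1.159909; V(1,0) = max -> 1.341713
  V(1,1) = exp(-r*dt) * [p*0.577191 + (1-p)*0.000000] = 0.287221; exercise = 0.000000; V(1,1) = max -> 0.287221
  V(0,0) = exp(-r*dt) * [p*1.341713 + (1-p)*0.287221] = 0.810951; exercise = 0.310000; V(0,0) = max -> 0.810951

Answer: Price = V(0,0) = 0.8110


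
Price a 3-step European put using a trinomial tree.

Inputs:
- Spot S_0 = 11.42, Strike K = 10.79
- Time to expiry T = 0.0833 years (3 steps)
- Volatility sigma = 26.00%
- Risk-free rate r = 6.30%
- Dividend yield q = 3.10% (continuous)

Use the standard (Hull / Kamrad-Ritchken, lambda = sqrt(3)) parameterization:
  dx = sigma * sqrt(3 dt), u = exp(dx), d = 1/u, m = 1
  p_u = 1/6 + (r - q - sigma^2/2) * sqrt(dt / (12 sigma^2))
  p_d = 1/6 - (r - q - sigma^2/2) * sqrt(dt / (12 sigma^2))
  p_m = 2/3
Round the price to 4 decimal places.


dt = T/N = 0.027767; dx = sigma*sqrt(3*dt) = 0.075041
u = exp(dx) = 1.077928; d = 1/u = 0.927706
p_u = 0.166334, p_m = 0.666667, p_d = 0.167000
Discount per step: exp(-r*dt) = 0.998252
Stock lattice S(k, j) with j the centered position index:
  k=0: S(0,+0) = 11.4200
  k=1: S(1,-1) = 10.5944; S(1,+0) = 11.4200; S(1,+1) = 12.3099
  k=2: S(2,-2) = 9.8285; S(2,-1) = 10.5944; S(2,+0) = 11.4200; S(2,+1) = 12.3099; S(2,+2) = 13.2692
  k=3: S(3,-3) = 9.1179; S(3,-2) = 9.8285; S(3,-1) = 10.5944; S(3,+0) = 11.4200; S(3,+1) = 12.3099; S(3,+2) = 13.2692; S(3,+3) = 14.3033
Terminal payoffs V(N, j) = max(K - S_T, 0):
  V(3,-3) = 1.672053; V(3,-2) = 0.961511; V(3,-1) = 0.195599; V(3,+0) = 0.000000; V(3,+1) = 0.000000; V(3,+2) = 0.000000; V(3,+3) = 0.000000
Backward induction: V(k, j) = exp(-r*dt) * [p_u * V(k+1, j+1) + p_m * V(k+1, j) + p_d * V(k+1, j-1)]
  V(2,-2) = exp(-r*dt) * [p_u*0.195599 + p_m*0.961511 + p_d*1.672053] = 0.951109
  V(2,-1) = exp(-r*dt) * [p_u*0.000000 + p_m*0.195599 + p_d*0.961511] = 0.290463
  V(2,+0) = exp(-r*dt) * [p_u*0.000000 + p_m*0.000000 + p_d*0.195599] = 0.032608
  V(2,+1) = exp(-r*dt) * [p_u*0.000000 + p_m*0.000000 + p_d*0.000000] = 0.000000
  V(2,+2) = exp(-r*dt) * [p_u*0.000000 + p_m*0.000000 + p_d*0.000000] = 0.000000
  V(1,-1) = exp(-r*dt) * [p_u*0.032608 + p_m*0.290463 + p_d*0.951109] = 0.357275
  V(1,+0) = exp(-r*dt) * [p_u*0.000000 + p_m*0.032608 + p_d*0.290463] = 0.070123
  V(1,+1) = exp(-r*dt) * [p_u*0.000000 + p_m*0.000000 + p_d*0.032608] = 0.005436
  V(0,+0) = exp(-r*dt) * [p_u*0.005436 + p_m*0.070123 + p_d*0.357275] = 0.107130

Answer: Price = V(0,0) = 0.1071


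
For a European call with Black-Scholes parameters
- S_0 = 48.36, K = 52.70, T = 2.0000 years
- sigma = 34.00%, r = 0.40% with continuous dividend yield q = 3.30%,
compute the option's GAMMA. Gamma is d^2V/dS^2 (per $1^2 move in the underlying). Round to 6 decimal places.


d1 = -0.0589444833; d2 = -0.5397770945
phi(d1) = 0.3982498291; exp(-qT) = 0.9361308643; exp(-rT) = 0.9920319148
Gamma = exp(-qT) * phi(d1) / (S * sigma * sqrt(T)) = 0.9361308643 * 0.3982498291 / (48.3600 * 0.3400 * 1.4142135624) = 0.016033

Answer: Gamma = 0.016033


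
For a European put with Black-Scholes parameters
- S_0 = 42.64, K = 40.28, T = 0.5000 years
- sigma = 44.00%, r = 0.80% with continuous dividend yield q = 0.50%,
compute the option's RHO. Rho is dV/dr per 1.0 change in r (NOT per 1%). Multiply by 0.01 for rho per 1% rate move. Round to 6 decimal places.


d1 = 0.3433894120; d2 = 0.0322624283
phi(d1) = 0.3761013299; exp(-qT) = 0.9975031224; exp(-rT) = 0.9960079893
N(-d2) = 0.4871313857
Rho = -K*T*exp(-rT)*N(-d2) = -40.2800 * 0.5000 * 0.9960079893 * 0.4871313857 = -9.771661

Answer: Rho = -9.771661


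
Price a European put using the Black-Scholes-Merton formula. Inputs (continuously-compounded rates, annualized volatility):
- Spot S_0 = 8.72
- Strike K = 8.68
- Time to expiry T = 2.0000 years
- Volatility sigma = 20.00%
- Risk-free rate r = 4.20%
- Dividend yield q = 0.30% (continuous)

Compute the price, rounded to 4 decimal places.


d1 = (ln(S/K) + (r - q + 0.5*sigma^2) * T) / (sigma * sqrt(T)) = 0.43344836
d2 = d1 - sigma * sqrt(T) = 0.15060565
exp(-rT) = 0.91943126; exp(-qT) = 0.99401796
P = K * exp(-rT) * N(-d2) - S_0 * exp(-qT) * N(-d1)
N(-d1) = 0.33234454; N(-d2) = 0.44014340
P = 8.6800 * 0.91943126 * 0.44014340 - 8.7200 * 0.99401796 * 0.33234454 = 0.6319

Answer: Price = 0.6319


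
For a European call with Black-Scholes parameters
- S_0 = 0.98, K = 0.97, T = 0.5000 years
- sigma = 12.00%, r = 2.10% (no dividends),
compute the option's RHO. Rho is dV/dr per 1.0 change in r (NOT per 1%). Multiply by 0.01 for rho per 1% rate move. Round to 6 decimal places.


d1 = 0.2870441072; d2 = 0.2021912935
phi(d1) = 0.3828409336; exp(-qT) = 1.0000000000; exp(-rT) = 0.9895549326
N(d2) = 0.5801164103
Rho = K*T*exp(-rT)*N(d2) = 0.9700 * 0.5000 * 0.9895549326 * 0.5801164103 = 0.278418

Answer: Rho = 0.278418


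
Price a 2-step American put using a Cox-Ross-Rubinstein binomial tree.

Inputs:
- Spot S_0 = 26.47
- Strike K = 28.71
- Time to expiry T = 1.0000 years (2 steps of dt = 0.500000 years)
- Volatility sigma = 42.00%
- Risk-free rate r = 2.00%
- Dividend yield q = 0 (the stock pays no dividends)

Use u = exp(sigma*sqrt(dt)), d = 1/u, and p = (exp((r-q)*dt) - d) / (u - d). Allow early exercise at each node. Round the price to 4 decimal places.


Answer: Price = V(0,0) = 5.5280

Derivation:
dt = T/N = 0.500000
u = exp(sigma*sqrt(dt)) = 1.345795; d = 1/u = 0.743055
p = (exp((r-q)*dt) - d) / (u - d) = 0.442969
Discount per step: exp(-r*dt) = 0.990050
Stock lattice S(k, i) with i counting down-moves:
  k=0: S(0,0) = 26.4700
  k=1: S(1,0) = 35.6232; S(1,1) = 19.6687
  k=2: S(2,0) = 47.9415; S(2,1) = 26.4700; S(2,2) = 14.6149
Terminal payoffs V(N, i) = max(K - S_T, 0):
  V(2,0) = 0.000000; V(2,1) = 2.240000; V(2,2) = 14.095089
Backward induction: V(k, i) = exp(-r*dt) * [p * V(k+1, i) + (1-p) * V(k+1, i+1)]; then take max(V_cont, immediate exercise) for American.
  V(1,0) = exp(-r*dt) * [p*0.000000 + (1-p)*2.240000] = 1.235334; exercise = 0.000000; V(1,0) = max -> 1.235334
  V(1,1) = exp(-r*dt) * [p*2.240000 + (1-p)*14.095089] = 8.755658; exercise = 9.041327; V(1,1) = max -> 9.041327
  V(0,0) = exp(-r*dt) * [p*1.235334 + (1-p)*9.041327] = 5.527958; exercise = 2.240000; V(0,0) = max -> 5.527958


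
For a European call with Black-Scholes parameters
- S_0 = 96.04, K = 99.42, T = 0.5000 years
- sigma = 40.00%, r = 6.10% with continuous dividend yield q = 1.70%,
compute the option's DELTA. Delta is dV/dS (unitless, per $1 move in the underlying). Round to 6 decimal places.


Answer: Delta = 0.534044

Derivation:
d1 = 0.0969141840; d2 = -0.1859285285
phi(d1) = 0.3970731681; exp(-qT) = 0.9915360229; exp(-rT) = 0.9699604321
N(d1) = 0.5386027277
Delta = exp(-qT) * N(d1) = 0.9915360229 * 0.5386027277 = 0.534044


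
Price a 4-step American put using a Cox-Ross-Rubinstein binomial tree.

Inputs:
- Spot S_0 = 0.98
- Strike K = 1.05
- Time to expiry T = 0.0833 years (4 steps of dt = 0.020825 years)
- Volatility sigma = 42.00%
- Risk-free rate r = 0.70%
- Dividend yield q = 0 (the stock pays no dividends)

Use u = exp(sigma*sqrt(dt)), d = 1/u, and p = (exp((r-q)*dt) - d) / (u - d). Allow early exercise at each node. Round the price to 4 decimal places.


Answer: Price = V(0,0) = 0.0939

Derivation:
dt = T/N = 0.020825
u = exp(sigma*sqrt(dt)) = 1.062484; d = 1/u = 0.941191
p = (exp((r-q)*dt) - d) / (u - d) = 0.486054
Discount per step: exp(-r*dt) = 0.999854
Stock lattice S(k, i) with i counting down-moves:
  k=0: S(0,0) = 0.9800
  k=1: S(1,0) = 1.0412; S(1,1) = 0.9224
  k=2: S(2,0) = 1.1063; S(2,1) = 0.9800; S(2,2) = 0.8681
  k=3: S(3,0) = 1.1754; S(3,1) = 1.0412; S(3,2) = 0.9224; S(3,3) = 0.8171
  k=4: S(4,0) = 1.2489; S(4,1) = 1.1063; S(4,2) = 0.9800; S(4,3) = 0.8681; S(4,4) = 0.7690
Terminal payoffs V(N, i) = max(K - S_T, 0):
  V(4,0) = 0.000000; V(4,1) = 0.000000; V(4,2) = 0.070000; V(4,3) = 0.181877; V(4,4) = 0.280982
Backward induction: V(k, i) = exp(-r*dt) * [p * V(k+1, i) + (1-p) * V(k+1, i+1)]; then take max(V_cont, immediate exercise) for American.
  V(3,0) = exp(-r*dt) * [p*0.000000 + (1-p)*0.000000] = 0.000000; exercise = 0.000000; V(3,0) = max -> 0.000000
  V(3,1) = exp(-r*dt) * [p*0.000000 + (1-p)*0.070000] = 0.035971; exercise = 0.008766; V(3,1) = max -> 0.035971
  V(3,2) = exp(-r*dt) * [p*0.070000 + (1-p)*0.181877] = 0.127480; exercise = 0.127633; V(3,2) = max -> 0.127633
  V(3,3) = exp(-r*dt) * [p*0.181877 + (1-p)*0.280982] = 0.232778; exercise = 0.232931; V(3,3) = max -> 0.232931
  V(2,0) = exp(-r*dt) * [p*0.000000 + (1-p)*0.035971] = 0.018484; exercise = 0.000000; V(2,0) = max -> 0.018484
  V(2,1) = exp(-r*dt) * [p*0.035971 + (1-p)*0.127633] = 0.083068; exercise = 0.070000; V(2,1) = max -> 0.083068
  V(2,2) = exp(-r*dt) * [p*0.127633 + (1-p)*0.232931] = 0.181724; exercise = 0.181877; V(2,2) = max -> 0.181877
  V(1,0) = exp(-r*dt) * [p*0.018484 + (1-p)*0.083068] = 0.051670; exercise = 0.008766; V(1,0) = max -> 0.051670
  V(1,1) = exp(-r*dt) * [p*0.083068 + (1-p)*0.181877] = 0.133831; exercise = 0.127633; V(1,1) = max -> 0.133831
  V(0,0) = exp(-r*dt) * [p*0.051670 + (1-p)*0.133831] = 0.093882; exercise = 0.070000; V(0,0) = max -> 0.093882


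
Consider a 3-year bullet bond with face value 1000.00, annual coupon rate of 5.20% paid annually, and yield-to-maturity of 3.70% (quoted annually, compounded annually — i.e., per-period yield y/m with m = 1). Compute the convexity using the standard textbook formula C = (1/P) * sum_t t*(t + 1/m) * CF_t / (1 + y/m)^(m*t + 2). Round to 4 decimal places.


Coupon per period c = face * coupon_rate / m = 52.000000
Periods per year m = 1; per-period yield y/m = 0.037000
Number of cashflows N = 3
Cashflows (t years, CF_t, discount factor 1/(1+y/m)^(m*t), PV):
  t = 1.0000: CF_t = 52.000000, DF = 0.964320, PV = 50.144648
  t = 2.0000: CF_t = 52.000000, DF = 0.929913, PV = 48.355495
  t = 3.0000: CF_t = 1052.000000, DF = 0.896734, PV = 943.364373
Price P = sum_t PV_t = 1041.864516
Convexity numerator sum_t t*(t + 1/m) * CF_t / (1+y/m)^(m*t + 2):
  t = 1.0000: term = 93.260356
  t = 2.0000: term = 269.798523
  t = 3.0000: term = 10526.965604
Convexity = (1/P) * sum = 10890.024484 / 1041.864516 = 10.452438

Answer: Convexity = 10.4524


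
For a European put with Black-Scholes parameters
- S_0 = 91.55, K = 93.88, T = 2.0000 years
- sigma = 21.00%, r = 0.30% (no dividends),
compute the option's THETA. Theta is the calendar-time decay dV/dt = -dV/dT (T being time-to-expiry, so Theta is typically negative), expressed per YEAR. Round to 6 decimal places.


d1 = 0.0840712929; d2 = -0.2129135552
phi(d1) = 0.3975349102; exp(-qT) = 1.0000000000; exp(-rT) = 0.9940179641
Theta = -S*exp(-qT)*phi(d1)*sigma/(2*sqrt(T)) + r*K*exp(-rT)*N(-d2) - q*S*exp(-qT)*N(-d1)
N(-d1) = 0.4664998744; N(-d2) = 0.5843028054; sqrt(T) = 1.4142135624
Term 1 = -91.5500 * 1.0000000000 * 0.3975349102 * 0.2100 / (2 * 1.4142135624) = -2.7021404755
Term 2 = 0.0030 * 93.8800 * 0.9940179641 * 0.5843028054 = 0.1635786201
Term 3 = 0 (no dividend yield, q = 0)
Theta = -2.7021404755 + (0.1635786201) + (0.0000000000) = -2.538562

Answer: Theta = -2.538562


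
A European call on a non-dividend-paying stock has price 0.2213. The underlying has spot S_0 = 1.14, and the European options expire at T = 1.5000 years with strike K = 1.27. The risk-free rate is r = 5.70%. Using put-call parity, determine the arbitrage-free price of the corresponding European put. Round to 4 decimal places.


Answer: Put price = 0.2472

Derivation:
Put-call parity: C - P = S_0 * exp(-qT) - K * exp(-rT).
S_0 * exp(-qT) = 1.1400 * 1.00000000 = 1.14000000
K * exp(-rT) = 1.2700 * 0.91805314 = 1.16592749
P = C - S*exp(-qT) + K*exp(-rT)
P = 0.2213 - 1.14000000 + 1.16592749 = 0.2472


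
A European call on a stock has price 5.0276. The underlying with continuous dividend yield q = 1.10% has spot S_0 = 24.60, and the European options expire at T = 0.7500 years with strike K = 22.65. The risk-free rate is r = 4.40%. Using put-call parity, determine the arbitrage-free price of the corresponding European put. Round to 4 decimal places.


Put-call parity: C - P = S_0 * exp(-qT) - K * exp(-rT).
S_0 * exp(-qT) = 24.6000 * 0.99178394 = 24.39788487
K * exp(-rT) = 22.6500 * 0.96753856 = 21.91474837
P = C - S*exp(-qT) + K*exp(-rT)
P = 5.0276 - 24.39788487 + 21.91474837 = 2.5445

Answer: Put price = 2.5445
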